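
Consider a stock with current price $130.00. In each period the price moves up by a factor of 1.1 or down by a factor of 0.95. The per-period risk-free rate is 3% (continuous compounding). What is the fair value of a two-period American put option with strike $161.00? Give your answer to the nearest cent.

Risk-neutral probability p = (e^0.03 − 0.95)/(1.1 − 0.95) = 0.0805/0.1500 = 0.5364
Terminal stock prices: S_uu = 157.3, S_ud = 135.8, S_dd = 117.3
Terminal payoffs (K − S): max(3.7, 0) = 3.7, max(25.15, 0) = 25.15, max(43.67, 0) = 43.67
Node u (S = 143): continuation = e^(−0.03)·[0.5364·3.7000 + 0.4636·25.1500] = 13.2417; exercise value = 18.0000 > continuation, so V_u = 18.0000 (exercise)
Node d (S = 123.5): continuation = e^(−0.03)·[0.5364·25.1500 + 0.4636·43.6750] = 32.7417; exercise value = 37.5000 > continuation, so V_d = 37.5000 (exercise)
Node 0 (S = 130): continuation = e^(−0.03)·[0.5364·18.0000 + 0.4636·37.5000] = 26.2417; exercise value = 31.0000 > continuation, so V_0 = 31.0000 (exercise)

$31.00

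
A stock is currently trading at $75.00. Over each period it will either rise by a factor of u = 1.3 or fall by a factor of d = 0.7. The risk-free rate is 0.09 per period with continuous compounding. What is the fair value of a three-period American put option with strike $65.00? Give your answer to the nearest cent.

$4.94

Risk-neutral probability p = (e^0.09 − 0.7)/(1.3 − 0.7) = 0.3942/0.6000 = 0.6570
Terminal stock prices: S_uuu = 164.8, S_uud = 88.73, S_udd = 47.77, S_ddd = 25.72
Terminal payoffs (K − S): max(-99.78, 0) = 0, max(-23.73, 0) = 0, max(17.23, 0) = 17.23, max(39.28, 0) = 39.28
Node uu (S = 126.8): continuation = e^(−0.09)·[0.6570·0.0000 + 0.3430·0.0000] = 0.0000; exercise value = 0.0000 ≤ continuation, so V_uu = 0.0000
Node ud (S = 68.25): continuation = e^(−0.09)·[0.6570·0.0000 + 0.3430·17.2250] = 5.4003; exercise value = 0.0000 ≤ continuation, so V_ud = 5.4003
Node dd (S = 36.75): continuation = e^(−0.09)·[0.6570·17.2250 + 0.3430·39.2750] = 22.6555; exercise value = 28.2500 > continuation, so V_dd = 28.2500 (exercise)
Node u (S = 97.5): continuation = e^(−0.09)·[0.6570·0.0000 + 0.3430·5.4003] = 1.6931; exercise value = 0.0000 ≤ continuation, so V_u = 1.6931
Node d (S = 52.5): continuation = e^(−0.09)·[0.6570·5.4003 + 0.3430·28.2500] = 12.0993; exercise value = 12.5000 > continuation, so V_d = 12.5000 (exercise)
Node 0 (S = 75): continuation = e^(−0.09)·[0.6570·1.6931 + 0.3430·12.5000] = 4.9355; exercise value = 0.0000 ≤ continuation, so V_0 = 4.9355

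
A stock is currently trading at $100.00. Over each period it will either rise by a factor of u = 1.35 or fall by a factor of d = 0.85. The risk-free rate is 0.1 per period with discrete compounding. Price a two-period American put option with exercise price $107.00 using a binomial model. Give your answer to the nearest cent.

$10.00

Risk-neutral probability p = (1 + 0.1 − 0.85)/(1.35 − 0.85) = 0.2500/0.5000 = 0.5000
Terminal stock prices: S_uu = 182.3, S_ud = 114.8, S_dd = 72.25
Terminal payoffs (K − S): max(-75.25, 0) = 0, max(-7.75, 0) = 0, max(34.75, 0) = 34.75
Node u (S = 135): continuation = 1/1.1·[0.5000·0.0000 + 0.5000·0.0000] = 0.0000; exercise value = 0.0000 ≤ continuation, so V_u = 0.0000
Node d (S = 85): continuation = 1/1.1·[0.5000·0.0000 + 0.5000·34.7500] = 15.7955; exercise value = 22.0000 > continuation, so V_d = 22.0000 (exercise)
Node 0 (S = 100): continuation = 1/1.1·[0.5000·0.0000 + 0.5000·22.0000] = 10.0000; exercise value = 7.0000 ≤ continuation, so V_0 = 10.0000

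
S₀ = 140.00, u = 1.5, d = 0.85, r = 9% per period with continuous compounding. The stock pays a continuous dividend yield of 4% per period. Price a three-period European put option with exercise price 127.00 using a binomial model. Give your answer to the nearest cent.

Per-period risk-free factor R = e^0.09 = 1.0942; dividend-adjusted growth = e^(0.09−0.04) = 1.0513.
Risk-neutral probability p = (1.0513 − 0.85)/(1.5 − 0.85) = 0.2013/0.6500 = 0.3096
Terminal stock prices: S_uuu = 472.5, S_uud = 267.8, S_udd = 151.7, S_ddd = 85.98
Terminal payoffs (K − S): max(-345.5, 0) = 0, max(-140.8, 0) = 0, max(-24.72, 0) = 0, max(41.02, 0) = 41.02
Node uu (S = 315): V_uu = e^(−0.09)·[0.3096·0.0000 + 0.6904·0.0000] = 0.0000
Node ud (S = 178.5): V_ud = e^(−0.09)·[0.3096·0.0000 + 0.6904·0.0000] = 0.0000
Node dd (S = 101.1): V_dd = e^(−0.09)·[0.3096·0.0000 + 0.6904·41.0225] = 25.8825
Node u (S = 210): V_u = e^(−0.09)·[0.3096·0.0000 + 0.6904·0.0000] = 0.0000
Node d (S = 119): V_d = e^(−0.09)·[0.3096·0.0000 + 0.6904·25.8825] = 16.3302
Node 0 (S = 140): V_0 = e^(−0.09)·[0.3096·0.0000 + 0.6904·16.3302] = 10.3033

10.30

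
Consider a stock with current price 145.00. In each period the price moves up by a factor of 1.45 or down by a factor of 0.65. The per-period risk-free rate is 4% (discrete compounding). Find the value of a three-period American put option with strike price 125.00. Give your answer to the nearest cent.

23.71

Risk-neutral probability p = (1 + 0.04 − 0.65)/(1.45 − 0.65) = 0.3900/0.8000 = 0.4875
Terminal stock prices: S_uuu = 442.1, S_uud = 198.2, S_udd = 88.83, S_ddd = 39.82
Terminal payoffs (K − S): max(-317.1, 0) = 0, max(-73.16, 0) = 0, max(36.17, 0) = 36.17, max(85.18, 0) = 85.18
Node uu (S = 304.9): continuation = 1/1.04·[0.4875·0.0000 + 0.5125·0.0000] = 0.0000; exercise value = 0.0000 ≤ continuation, so V_uu = 0.0000
Node ud (S = 136.7): continuation = 1/1.04·[0.4875·0.0000 + 0.5125·36.1694] = 17.8239; exercise value = 0.0000 ≤ continuation, so V_ud = 17.8239
Node dd (S = 61.26): continuation = 1/1.04·[0.4875·36.1694 + 0.5125·85.1794] = 58.9298; exercise value = 63.7375 > continuation, so V_dd = 63.7375 (exercise)
Node u (S = 210.2): continuation = 1/1.04·[0.4875·0.0000 + 0.5125·17.8239] = 8.7834; exercise value = 0.0000 ≤ continuation, so V_u = 8.7834
Node d (S = 94.25): continuation = 1/1.04·[0.4875·17.8239 + 0.5125·63.7375] = 39.7640; exercise value = 30.7500 ≤ continuation, so V_d = 39.7640
Node 0 (S = 145): continuation = 1/1.04·[0.4875·8.7834 + 0.5125·39.7640] = 23.7125; exercise value = 0.0000 ≤ continuation, so V_0 = 23.7125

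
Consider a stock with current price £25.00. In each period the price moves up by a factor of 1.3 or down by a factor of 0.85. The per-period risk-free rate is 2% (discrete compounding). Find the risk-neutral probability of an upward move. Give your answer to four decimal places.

p = 0.3778

Risk-neutral probability p = (1 + 0.02 − 0.85)/(1.3 − 0.85) = 0.1700/0.4500 = 0.3778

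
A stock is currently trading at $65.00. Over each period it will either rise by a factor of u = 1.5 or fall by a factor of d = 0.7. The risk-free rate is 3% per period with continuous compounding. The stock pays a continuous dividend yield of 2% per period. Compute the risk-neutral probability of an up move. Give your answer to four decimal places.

Per-period risk-free factor R = e^0.03 = 1.0305; dividend-adjusted growth = e^(0.03−0.02) = 1.0101.
Risk-neutral probability p = (1.0101 − 0.7)/(1.5 − 0.7) = 0.3101/0.8000 = 0.3876

p = 0.3876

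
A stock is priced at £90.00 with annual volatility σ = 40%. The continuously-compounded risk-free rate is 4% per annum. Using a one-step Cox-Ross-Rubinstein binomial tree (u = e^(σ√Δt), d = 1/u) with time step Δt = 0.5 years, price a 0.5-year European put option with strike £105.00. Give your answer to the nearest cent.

£19.49

CRR parameters: u = e^(σ√Δt) = e^(0.4·√0.5) = 1.3269, d = 1/u = 0.7536
Per-period rate: rΔt = 0.04·0.5 = 0.02, so R = e^0.02 = 1.0202
Risk-neutral probability p = (e^0.02 − 0.7536)/(1.3269 − 0.7536) = 0.2666/0.5733 = 0.4650
Terminal stock prices: S_u = 119.4, S_d = 67.83
Terminal payoffs (K − S): max(-14.42, 0) = 0, max(37.17, 0) = 37.17
Node 0 (S = 90): V_0 = e^(−0.02)·[0.4650·0.0000 + 0.5350·37.1726] = 19.4936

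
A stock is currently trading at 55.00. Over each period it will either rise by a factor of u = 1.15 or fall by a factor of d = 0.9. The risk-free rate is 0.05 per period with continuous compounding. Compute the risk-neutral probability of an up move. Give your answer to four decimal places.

p = 0.6051

Risk-neutral probability p = (e^0.05 − 0.9)/(1.15 − 0.9) = 0.1513/0.2500 = 0.6051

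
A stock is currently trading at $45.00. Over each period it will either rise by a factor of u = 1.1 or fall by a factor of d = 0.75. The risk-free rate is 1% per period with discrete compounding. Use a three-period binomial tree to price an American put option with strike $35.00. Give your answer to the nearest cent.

$1.31

Risk-neutral probability p = (1 + 0.01 − 0.75)/(1.1 − 0.75) = 0.2600/0.3500 = 0.7429
Terminal stock prices: S_uuu = 59.9, S_uud = 40.84, S_udd = 27.84, S_ddd = 18.98
Terminal payoffs (K − S): max(-24.9, 0) = 0, max(-5.838, 0) = 0, max(7.156, 0) = 7.156, max(16.02, 0) = 16.02
Node uu (S = 54.45): continuation = 1/1.01·[0.7429·0.0000 + 0.2571·0.0000] = 0.0000; exercise value = 0.0000 ≤ continuation, so V_uu = 0.0000
Node ud (S = 37.13): continuation = 1/1.01·[0.7429·0.0000 + 0.2571·7.1562] = 1.8220; exercise value = 0.0000 ≤ continuation, so V_ud = 1.8220
Node dd (S = 25.31): continuation = 1/1.01·[0.7429·7.1562 + 0.2571·16.0156] = 9.3410; exercise value = 9.6875 > continuation, so V_dd = 9.6875 (exercise)
Node u (S = 49.5): continuation = 1/1.01·[0.7429·0.0000 + 0.2571·1.8220] = 0.4639; exercise value = 0.0000 ≤ continuation, so V_u = 0.4639
Node d (S = 33.75): continuation = 1/1.01·[0.7429·1.8220 + 0.2571·9.6875] = 3.8065; exercise value = 1.2500 ≤ continuation, so V_d = 3.8065
Node 0 (S = 45): continuation = 1/1.01·[0.7429·0.4639 + 0.2571·3.8065] = 1.3103; exercise value = 0.0000 ≤ continuation, so V_0 = 1.3103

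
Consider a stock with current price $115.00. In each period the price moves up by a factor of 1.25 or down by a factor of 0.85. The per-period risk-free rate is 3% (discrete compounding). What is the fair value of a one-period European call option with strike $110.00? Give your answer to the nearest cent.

$14.75

Risk-neutral probability p = (1 + 0.03 − 0.85)/(1.25 − 0.85) = 0.1800/0.4000 = 0.4500
Terminal stock prices: S_u = 143.8, S_d = 97.75
Terminal payoffs (S − K): max(33.75, 0) = 33.75, max(-12.25, 0) = 0
Node 0 (S = 115): V_0 = 1/1.03·[0.4500·33.7500 + 0.5500·0.0000] = 14.7451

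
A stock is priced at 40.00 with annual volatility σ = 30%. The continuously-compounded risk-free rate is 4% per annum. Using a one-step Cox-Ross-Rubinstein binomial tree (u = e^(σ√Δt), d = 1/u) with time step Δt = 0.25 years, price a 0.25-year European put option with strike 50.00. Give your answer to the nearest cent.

CRR parameters: u = e^(σ√Δt) = e^(0.3·√0.25) = 1.1618, d = 1/u = 0.8607
Per-period rate: rΔt = 0.04·0.25 = 0.01, so R = e^0.01 = 1.0101
Risk-neutral probability p = (e^0.01 − 0.8607)/(1.1618 − 0.8607) = 0.1493/0.3011 = 0.4959
Terminal stock prices: S_u = 46.47, S_d = 34.43
Terminal payoffs (K − S): max(3.527, 0) = 3.527, max(15.57, 0) = 15.57
Node 0 (S = 40): V_0 = e^(−0.01)·[0.4959·3.5266 + 0.5041·15.5717] = 9.5025

9.50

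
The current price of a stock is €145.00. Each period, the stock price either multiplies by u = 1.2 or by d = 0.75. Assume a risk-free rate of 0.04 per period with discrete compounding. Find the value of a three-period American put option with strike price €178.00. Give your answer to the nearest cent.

Risk-neutral probability p = (1 + 0.04 − 0.75)/(1.2 − 0.75) = 0.2900/0.4500 = 0.6444
Terminal stock prices: S_uuu = 250.6, S_uud = 156.6, S_udd = 97.88, S_ddd = 61.17
Terminal payoffs (K − S): max(-72.56, 0) = 0, max(21.4, 0) = 21.4, max(80.12, 0) = 80.12, max(116.8, 0) = 116.8
Node uu (S = 208.8): continuation = 1/1.04·[0.6444·0.0000 + 0.3556·21.4000] = 7.3162; exercise value = 0.0000 ≤ continuation, so V_uu = 7.3162
Node ud (S = 130.5): continuation = 1/1.04·[0.6444·21.4000 + 0.3556·80.1250] = 40.6538; exercise value = 47.5000 > continuation, so V_ud = 47.5000 (exercise)
Node dd (S = 81.56): continuation = 1/1.04·[0.6444·80.1250 + 0.3556·116.8281] = 89.5913; exercise value = 96.4375 > continuation, so V_dd = 96.4375 (exercise)
Node u (S = 174): continuation = 1/1.04·[0.6444·7.3162 + 0.3556·47.5000] = 20.7729; exercise value = 4.0000 ≤ continuation, so V_u = 20.7729
Node d (S = 108.8): continuation = 1/1.04·[0.6444·47.5000 + 0.3556·96.4375] = 62.4038; exercise value = 69.2500 > continuation, so V_d = 69.2500 (exercise)
Node 0 (S = 145): continuation = 1/1.04·[0.6444·20.7729 + 0.3556·69.2500] = 36.5473; exercise value = 33.0000 ≤ continuation, so V_0 = 36.5473

€36.55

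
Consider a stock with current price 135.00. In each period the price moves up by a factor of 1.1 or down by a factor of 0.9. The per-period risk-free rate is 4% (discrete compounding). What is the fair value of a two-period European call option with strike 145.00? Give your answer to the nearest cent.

8.31

Risk-neutral probability p = (1 + 0.04 − 0.9)/(1.1 − 0.9) = 0.1400/0.2000 = 0.7000
Terminal stock prices: S_uu = 163.4, S_ud = 133.7, S_dd = 109.4
Terminal payoffs (S − K): max(18.35, 0) = 18.35, max(-11.35, 0) = 0, max(-35.65, 0) = 0
Node u (S = 148.5): V_u = 1/1.04·[0.7000·18.3500 + 0.3000·0.0000] = 12.3510
Node d (S = 121.5): V_d = 1/1.04·[0.7000·0.0000 + 0.3000·0.0000] = 0.0000
Node 0 (S = 135): V_0 = 1/1.04·[0.7000·12.3510 + 0.3000·0.0000] = 8.3131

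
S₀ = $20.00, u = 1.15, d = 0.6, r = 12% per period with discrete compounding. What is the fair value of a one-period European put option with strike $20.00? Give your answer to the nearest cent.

Risk-neutral probability p = (1 + 0.12 − 0.6)/(1.15 − 0.6) = 0.5200/0.5500 = 0.9455
Terminal stock prices: S_u = 23, S_d = 12
Terminal payoffs (K − S): max(-3, 0) = 0, max(8, 0) = 8
Node 0 (S = 20): V_0 = 1/1.12·[0.9455·0.0000 + 0.0545·8.0000] = 0.3896

$0.39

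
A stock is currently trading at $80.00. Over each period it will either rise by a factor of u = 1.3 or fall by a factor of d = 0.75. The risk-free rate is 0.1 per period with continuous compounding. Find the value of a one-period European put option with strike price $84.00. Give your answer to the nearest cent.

$7.69

Risk-neutral probability p = (e^0.1 − 0.75)/(1.3 − 0.75) = 0.3552/0.5500 = 0.6458
Terminal stock prices: S_u = 104, S_d = 60
Terminal payoffs (K − S): max(-20, 0) = 0, max(24, 0) = 24
Node 0 (S = 80): V_0 = e^(−0.1)·[0.6458·0.0000 + 0.3542·24.0000] = 7.6926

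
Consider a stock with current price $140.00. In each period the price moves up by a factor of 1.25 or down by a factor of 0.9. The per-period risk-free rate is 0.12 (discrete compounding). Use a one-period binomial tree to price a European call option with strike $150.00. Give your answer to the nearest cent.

Risk-neutral probability p = (1 + 0.12 − 0.9)/(1.25 − 0.9) = 0.2200/0.3500 = 0.6286
Terminal stock prices: S_u = 175, S_d = 126
Terminal payoffs (S − K): max(25, 0) = 25, max(-24, 0) = 0
Node 0 (S = 140): V_0 = 1/1.12·[0.6286·25.0000 + 0.3714·0.0000] = 14.0306

$14.03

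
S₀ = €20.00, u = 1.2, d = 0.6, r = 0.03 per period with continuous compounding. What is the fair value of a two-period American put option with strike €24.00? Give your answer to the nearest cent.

€5.12

Risk-neutral probability p = (e^0.03 − 0.6)/(1.2 − 0.6) = 0.4305/0.6000 = 0.7174
Terminal stock prices: S_uu = 28.8, S_ud = 14.4, S_dd = 7.2
Terminal payoffs (K − S): max(-4.8, 0) = 0, max(9.6, 0) = 9.6, max(16.8, 0) = 16.8
Node u (S = 24): continuation = e^(−0.03)·[0.7174·0.0000 + 0.2826·9.6000] = 2.6326; exercise value = 0.0000 ≤ continuation, so V_u = 2.6326
Node d (S = 12): continuation = e^(−0.03)·[0.7174·9.6000 + 0.2826·16.8000] = 11.2907; exercise value = 12.0000 > continuation, so V_d = 12.0000 (exercise)
Node 0 (S = 20): continuation = e^(−0.03)·[0.7174·2.6326 + 0.2826·12.0000] = 5.1235; exercise value = 4.0000 ≤ continuation, so V_0 = 5.1235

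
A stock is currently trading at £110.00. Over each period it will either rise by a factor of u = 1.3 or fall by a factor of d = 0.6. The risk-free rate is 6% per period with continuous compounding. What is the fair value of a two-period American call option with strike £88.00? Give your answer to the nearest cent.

£37.80

Risk-neutral probability p = (e^0.06 − 0.6)/(1.3 − 0.6) = 0.4618/0.7000 = 0.6598
Terminal stock prices: S_uu = 185.9, S_ud = 85.8, S_dd = 39.6
Terminal payoffs (S − K): max(97.9, 0) = 97.9, max(-2.2, 0) = 0, max(-48.4, 0) = 0
Node u (S = 143): continuation = e^(−0.06)·[0.6598·97.9000 + 0.3402·0.0000] = 60.8296; exercise value = 55.0000 ≤ continuation, so V_u = 60.8296
Node d (S = 66): continuation = e^(−0.06)·[0.6598·0.0000 + 0.3402·0.0000] = 0.0000; exercise value = 0.0000 ≤ continuation, so V_d = 0.0000
Node 0 (S = 110): continuation = e^(−0.06)·[0.6598·60.8296 + 0.3402·0.0000] = 37.7962; exercise value = 22.0000 ≤ continuation, so V_0 = 37.7962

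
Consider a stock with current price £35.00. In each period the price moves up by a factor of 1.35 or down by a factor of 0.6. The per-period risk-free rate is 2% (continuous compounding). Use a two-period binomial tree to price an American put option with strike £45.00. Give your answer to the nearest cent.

Risk-neutral probability p = (e^0.02 − 0.6)/(1.35 − 0.6) = 0.4202/0.7500 = 0.5603
Terminal stock prices: S_uu = 63.79, S_ud = 28.35, S_dd = 12.6
Terminal payoffs (K − S): max(-18.79, 0) = 0, max(16.65, 0) = 16.65, max(32.4, 0) = 32.4
Node u (S = 47.25): continuation = e^(−0.02)·[0.5603·0.0000 + 0.4397·16.6500] = 7.1766; exercise value = 0.0000 ≤ continuation, so V_u = 7.1766
Node d (S = 21): continuation = e^(−0.02)·[0.5603·16.6500 + 0.4397·32.4000] = 23.1089; exercise value = 24.0000 > continuation, so V_d = 24.0000 (exercise)
Node 0 (S = 35): continuation = e^(−0.02)·[0.5603·7.1766 + 0.4397·24.0000] = 14.2858; exercise value = 10.0000 ≤ continuation, so V_0 = 14.2858

£14.29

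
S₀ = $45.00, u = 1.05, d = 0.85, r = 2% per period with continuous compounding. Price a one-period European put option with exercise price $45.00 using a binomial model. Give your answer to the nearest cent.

Risk-neutral probability p = (e^0.02 − 0.85)/(1.05 − 0.85) = 0.1702/0.2000 = 0.8510
Terminal stock prices: S_u = 47.25, S_d = 38.25
Terminal payoffs (K − S): max(-2.25, 0) = 0, max(6.75, 0) = 6.75
Node 0 (S = 45): V_0 = e^(−0.02)·[0.8510·0.0000 + 0.1490·6.7500] = 0.9858

$0.99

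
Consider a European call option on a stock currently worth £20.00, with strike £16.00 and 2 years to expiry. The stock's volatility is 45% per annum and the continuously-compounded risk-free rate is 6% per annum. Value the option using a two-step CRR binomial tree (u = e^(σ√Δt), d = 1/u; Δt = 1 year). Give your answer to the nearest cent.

CRR parameters: u = e^(σ√Δt) = e^(0.45·√1) = 1.5683, d = 1/u = 0.6376
Per-period rate: rΔt = 0.06·1 = 0.06, so R = e^0.06 = 1.0618
Risk-neutral probability p = (e^0.06 − 0.6376)/(1.5683 − 0.6376) = 0.4242/0.9307 = 0.4558
Terminal stock prices: S_uu = 49.19, S_ud = 20, S_dd = 8.131
Terminal payoffs (S − K): max(33.19, 0) = 33.19, max(4, 0) = 4, max(-7.869, 0) = 0
Node u (S = 31.37): V_u = e^(−0.06)·[0.4558·33.1921 + 0.5442·4.0000] = 16.2980
Node d (S = 12.75): V_d = e^(−0.06)·[0.4558·4.0000 + 0.5442·0.0000] = 1.7170
Node 0 (S = 20): V_0 = e^(−0.06)·[0.4558·16.2980 + 0.5442·1.7170] = 7.8761

£7.88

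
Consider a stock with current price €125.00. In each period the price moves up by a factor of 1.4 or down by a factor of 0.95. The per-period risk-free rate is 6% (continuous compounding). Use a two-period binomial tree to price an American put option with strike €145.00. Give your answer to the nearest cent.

€20.00

Risk-neutral probability p = (e^0.06 − 0.95)/(1.4 − 0.95) = 0.1118/0.4500 = 0.2485
Terminal stock prices: S_uu = 245, S_ud = 166.2, S_dd = 112.8
Terminal payoffs (K − S): max(-100, 0) = 0, max(-21.25, 0) = 0, max(32.19, 0) = 32.19
Node u (S = 175): continuation = e^(−0.06)·[0.2485·0.0000 + 0.7515·0.0000] = 0.0000; exercise value = 0.0000 ≤ continuation, so V_u = 0.0000
Node d (S = 118.8): continuation = e^(−0.06)·[0.2485·0.0000 + 0.7515·32.1875] = 22.7795; exercise value = 26.2500 > continuation, so V_d = 26.2500 (exercise)
Node 0 (S = 125): continuation = e^(−0.06)·[0.2485·0.0000 + 0.7515·26.2500] = 18.5774; exercise value = 20.0000 > continuation, so V_0 = 20.0000 (exercise)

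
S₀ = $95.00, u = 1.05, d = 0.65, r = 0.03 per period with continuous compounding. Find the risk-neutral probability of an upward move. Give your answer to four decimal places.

p = 0.9511

Risk-neutral probability p = (e^0.03 − 0.65)/(1.05 − 0.65) = 0.3805/0.4000 = 0.9511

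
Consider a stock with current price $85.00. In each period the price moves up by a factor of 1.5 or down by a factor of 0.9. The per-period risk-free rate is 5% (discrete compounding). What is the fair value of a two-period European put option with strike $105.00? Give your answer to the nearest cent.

Risk-neutral probability p = (1 + 0.05 − 0.9)/(1.5 − 0.9) = 0.1500/0.6000 = 0.2500
Terminal stock prices: S_uu = 191.2, S_ud = 114.8, S_dd = 68.85
Terminal payoffs (K − S): max(-86.25, 0) = 0, max(-9.75, 0) = 0, max(36.15, 0) = 36.15
Node u (S = 127.5): V_u = 1/1.05·[0.2500·0.0000 + 0.7500·0.0000] = 0.0000
Node d (S = 76.5): V_d = 1/1.05·[0.2500·0.0000 + 0.7500·36.1500] = 25.8214
Node 0 (S = 85): V_0 = 1/1.05·[0.2500·0.0000 + 0.7500·25.8214] = 18.4439

$18.44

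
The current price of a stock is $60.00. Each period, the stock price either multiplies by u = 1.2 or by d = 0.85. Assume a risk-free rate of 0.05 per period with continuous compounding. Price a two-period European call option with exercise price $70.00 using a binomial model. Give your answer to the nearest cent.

Risk-neutral probability p = (e^0.05 − 0.85)/(1.2 − 0.85) = 0.2013/0.3500 = 0.5751
Terminal stock prices: S_uu = 86.4, S_ud = 61.2, S_dd = 43.35
Terminal payoffs (S − K): max(16.4, 0) = 16.4, max(-8.8, 0) = 0, max(-26.65, 0) = 0
Node u (S = 72): V_u = e^(−0.05)·[0.5751·16.4000 + 0.4249·0.0000] = 8.9710
Node d (S = 51): V_d = e^(−0.05)·[0.5751·0.0000 + 0.4249·0.0000] = 0.0000
Node 0 (S = 60): V_0 = e^(−0.05)·[0.5751·8.9710 + 0.4249·0.0000] = 4.9073

$4.91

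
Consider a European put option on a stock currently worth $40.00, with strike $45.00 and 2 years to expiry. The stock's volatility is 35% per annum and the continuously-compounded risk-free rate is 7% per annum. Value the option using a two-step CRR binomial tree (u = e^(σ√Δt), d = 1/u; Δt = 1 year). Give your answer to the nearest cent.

$7.31

CRR parameters: u = e^(σ√Δt) = e^(0.35·√1) = 1.4191, d = 1/u = 0.7047
Per-period rate: rΔt = 0.07·1 = 0.07, so R = e^0.07 = 1.0725
Risk-neutral probability p = (e^0.07 − 0.7047)/(1.4191 − 0.7047) = 0.3678/0.7144 = 0.5149
Terminal stock prices: S_uu = 80.55, S_ud = 40, S_dd = 19.86
Terminal payoffs (K − S): max(-35.55, 0) = 0, max(5, 0) = 5, max(25.14, 0) = 25.14
Node u (S = 56.76): V_u = e^(−0.07)·[0.5149·0.0000 + 0.4851·5.0000] = 2.2616
Node d (S = 28.19): V_d = e^(−0.07)·[0.5149·5.0000 + 0.4851·25.1366] = 13.7702
Node 0 (S = 40): V_0 = e^(−0.07)·[0.5149·2.2616 + 0.4851·13.7702] = 7.3143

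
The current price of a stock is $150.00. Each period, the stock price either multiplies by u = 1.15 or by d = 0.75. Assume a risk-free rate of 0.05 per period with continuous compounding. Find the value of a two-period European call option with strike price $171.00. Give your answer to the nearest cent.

$14.05

Risk-neutral probability p = (e^0.05 − 0.75)/(1.15 − 0.75) = 0.3013/0.4000 = 0.7532
Terminal stock prices: S_uu = 198.4, S_ud = 129.4, S_dd = 84.38
Terminal payoffs (S − K): max(27.37, 0) = 27.37, max(-41.62, 0) = 0, max(-86.62, 0) = 0
Node u (S = 172.5): V_u = e^(−0.05)·[0.7532·27.3750 + 0.2468·0.0000] = 19.6127
Node d (S = 112.5): V_d = e^(−0.05)·[0.7532·0.0000 + 0.2468·0.0000] = 0.0000
Node 0 (S = 150): V_0 = e^(−0.05)·[0.7532·19.6127 + 0.2468·0.0000] = 14.0514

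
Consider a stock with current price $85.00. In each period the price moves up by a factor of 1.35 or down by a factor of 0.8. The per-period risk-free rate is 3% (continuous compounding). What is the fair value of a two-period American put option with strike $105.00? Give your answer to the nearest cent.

$23.89

Risk-neutral probability p = (e^0.03 − 0.8)/(1.35 − 0.8) = 0.2305/0.5500 = 0.4190
Terminal stock prices: S_uu = 154.9, S_ud = 91.8, S_dd = 54.4
Terminal payoffs (K − S): max(-49.91, 0) = 0, max(13.2, 0) = 13.2, max(50.6, 0) = 50.6
Node u (S = 114.8): continuation = e^(−0.03)·[0.4190·0.0000 + 0.5810·13.2000] = 7.4424; exercise value = 0.0000 ≤ continuation, so V_u = 7.4424
Node d (S = 68): continuation = e^(−0.03)·[0.4190·13.2000 + 0.5810·50.6000] = 33.8968; exercise value = 37.0000 > continuation, so V_d = 37.0000 (exercise)
Node 0 (S = 85): continuation = e^(−0.03)·[0.4190·7.4424 + 0.5810·37.0000] = 23.8876; exercise value = 20.0000 ≤ continuation, so V_0 = 23.8876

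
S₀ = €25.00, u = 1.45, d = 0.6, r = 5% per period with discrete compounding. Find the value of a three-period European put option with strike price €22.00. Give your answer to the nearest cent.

Risk-neutral probability p = (1 + 0.05 − 0.6)/(1.45 − 0.6) = 0.4500/0.8500 = 0.5294
Terminal stock prices: S_uuu = 76.22, S_uud = 31.54, S_udd = 13.05, S_ddd = 5.4
Terminal payoffs (K − S): max(-54.22, 0) = 0, max(-9.537, 0) = 0, max(8.95, 0) = 8.95, max(16.6, 0) = 16.6
Node uu (S = 52.56): V_uu = 1/1.05·[0.5294·0.0000 + 0.4706·0.0000] = 0.0000
Node ud (S = 21.75): V_ud = 1/1.05·[0.5294·0.0000 + 0.4706·8.9500] = 4.0112
Node dd (S = 9): V_dd = 1/1.05·[0.5294·8.9500 + 0.4706·16.6000] = 11.9524
Node u (S = 36.25): V_u = 1/1.05·[0.5294·0.0000 + 0.4706·4.0112] = 1.7977
Node d (S = 15): V_d = 1/1.05·[0.5294·4.0112 + 0.4706·11.9524] = 7.3793
Node 0 (S = 25): V_0 = 1/1.05·[0.5294·1.7977 + 0.4706·7.3793] = 4.2137

€4.21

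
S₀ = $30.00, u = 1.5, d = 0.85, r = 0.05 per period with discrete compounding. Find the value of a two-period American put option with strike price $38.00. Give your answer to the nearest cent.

Risk-neutral probability p = (1 + 0.05 − 0.85)/(1.5 − 0.85) = 0.2000/0.6500 = 0.3077
Terminal stock prices: S_uu = 67.5, S_ud = 38.25, S_dd = 21.67
Terminal payoffs (K − S): max(-29.5, 0) = 0, max(-0.25, 0) = 0, max(16.33, 0) = 16.33
Node u (S = 45): continuation = 1/1.05·[0.3077·0.0000 + 0.6923·0.0000] = 0.0000; exercise value = 0.0000 ≤ continuation, so V_u = 0.0000
Node d (S = 25.5): continuation = 1/1.05·[0.3077·0.0000 + 0.6923·16.3250] = 10.7637; exercise value = 12.5000 > continuation, so V_d = 12.5000 (exercise)
Node 0 (S = 30): continuation = 1/1.05·[0.3077·0.0000 + 0.6923·12.5000] = 8.2418; exercise value = 8.0000 ≤ continuation, so V_0 = 8.2418

$8.24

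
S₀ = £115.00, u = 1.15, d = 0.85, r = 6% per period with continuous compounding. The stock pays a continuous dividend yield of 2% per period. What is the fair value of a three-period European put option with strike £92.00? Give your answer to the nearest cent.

£0.86

Per-period risk-free factor R = e^0.06 = 1.0618; dividend-adjusted growth = e^(0.06−0.02) = 1.0408.
Risk-neutral probability p = (1.0408 − 0.85)/(1.15 − 0.85) = 0.1908/0.3000 = 0.6360
Terminal stock prices: S_uuu = 174.9, S_uud = 129.3, S_udd = 95.55, S_ddd = 70.62
Terminal payoffs (K − S): max(-82.9, 0) = 0, max(-37.27, 0) = 0, max(-3.551, 0) = 0, max(21.38, 0) = 21.38
Node uu (S = 152.1): V_uu = e^(−0.06)·[0.6360·0.0000 + 0.3640·0.0000] = 0.0000
Node ud (S = 112.4): V_ud = e^(−0.06)·[0.6360·0.0000 + 0.3640·0.0000] = 0.0000
Node dd (S = 83.09): V_dd = e^(−0.06)·[0.6360·0.0000 + 0.3640·21.3756] = 7.3269
Node u (S = 132.2): V_u = e^(−0.06)·[0.6360·0.0000 + 0.3640·0.0000] = 0.0000
Node d (S = 97.75): V_d = e^(−0.06)·[0.6360·0.0000 + 0.3640·7.3269] = 2.5114
Node 0 (S = 115): V_0 = e^(−0.06)·[0.6360·0.0000 + 0.3640·2.5114] = 0.8608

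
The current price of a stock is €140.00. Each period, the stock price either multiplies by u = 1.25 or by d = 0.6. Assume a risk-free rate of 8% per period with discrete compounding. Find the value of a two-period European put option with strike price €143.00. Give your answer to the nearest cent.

Risk-neutral probability p = (1 + 0.08 − 0.6)/(1.25 − 0.6) = 0.4800/0.6500 = 0.7385
Terminal stock prices: S_uu = 218.8, S_ud = 105, S_dd = 50.4
Terminal payoffs (K − S): max(-75.75, 0) = 0, max(38, 0) = 38, max(92.6, 0) = 92.6
Node u (S = 175): V_u = 1/1.08·[0.7385·0.0000 + 0.2615·38.0000] = 9.2023
Node d (S = 84): V_d = 1/1.08·[0.7385·38.0000 + 0.2615·92.6000] = 48.4074
Node 0 (S = 140): V_0 = 1/1.08·[0.7385·9.2023 + 0.2615·48.4074] = 18.0147

€18.01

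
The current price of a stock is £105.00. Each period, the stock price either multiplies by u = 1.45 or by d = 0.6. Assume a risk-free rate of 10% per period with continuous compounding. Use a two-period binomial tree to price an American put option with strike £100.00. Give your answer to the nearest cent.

£15.29

Risk-neutral probability p = (e^0.1 − 0.6)/(1.45 − 0.6) = 0.5052/0.8500 = 0.5943
Terminal stock prices: S_uu = 220.8, S_ud = 91.35, S_dd = 37.8
Terminal payoffs (K − S): max(-120.8, 0) = 0, max(8.65, 0) = 8.65, max(62.2, 0) = 62.2
Node u (S = 152.2): continuation = e^(−0.1)·[0.5943·0.0000 + 0.4057·8.6500] = 3.1752; exercise value = 0.0000 ≤ continuation, so V_u = 3.1752
Node d (S = 63): continuation = e^(−0.1)·[0.5943·8.6500 + 0.4057·62.2000] = 27.4837; exercise value = 37.0000 > continuation, so V_d = 37.0000 (exercise)
Node 0 (S = 105): continuation = e^(−0.1)·[0.5943·3.1752 + 0.4057·37.0000] = 15.2893; exercise value = 0.0000 ≤ continuation, so V_0 = 15.2893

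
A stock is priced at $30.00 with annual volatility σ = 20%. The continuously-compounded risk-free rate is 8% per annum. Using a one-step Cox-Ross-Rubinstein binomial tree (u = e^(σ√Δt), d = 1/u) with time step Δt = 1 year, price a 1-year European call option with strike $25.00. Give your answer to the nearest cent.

CRR parameters: u = e^(σ√Δt) = e^(0.2·√1) = 1.2214, d = 1/u = 0.8187
Per-period rate: rΔt = 0.08·1 = 0.08, so R = e^0.08 = 1.0833
Risk-neutral probability p = (e^0.08 − 0.8187)/(1.2214 − 0.8187) = 0.2646/0.4027 = 0.6570
Terminal stock prices: S_u = 36.64, S_d = 24.56
Terminal payoffs (S − K): max(11.64, 0) = 11.64, max(-0.4381, 0) = 0
Node 0 (S = 30): V_0 = e^(−0.08)·[0.6570·11.6421 + 0.3430·0.0000] = 7.0608

$7.06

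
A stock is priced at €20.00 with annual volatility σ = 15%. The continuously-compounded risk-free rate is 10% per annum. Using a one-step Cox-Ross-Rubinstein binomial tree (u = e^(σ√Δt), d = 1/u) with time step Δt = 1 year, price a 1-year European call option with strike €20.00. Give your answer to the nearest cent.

€2.38

CRR parameters: u = e^(σ√Δt) = e^(0.15·√1) = 1.1618, d = 1/u = 0.8607
Per-period rate: rΔt = 0.1·1 = 0.1, so R = e^0.1 = 1.1052
Risk-neutral probability p = (e^0.1 − 0.8607)/(1.1618 − 0.8607) = 0.2445/0.3011 = 0.8118
Terminal stock prices: S_u = 23.24, S_d = 17.21
Terminal payoffs (S − K): max(3.237, 0) = 3.237, max(-2.786, 0) = 0
Node 0 (S = 20): V_0 = e^(−0.1)·[0.8118·3.2367 + 0.1882·0.0000] = 2.3776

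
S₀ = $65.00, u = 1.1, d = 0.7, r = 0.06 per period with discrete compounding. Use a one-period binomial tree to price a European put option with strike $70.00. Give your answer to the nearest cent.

$2.31

Risk-neutral probability p = (1 + 0.06 − 0.7)/(1.1 − 0.7) = 0.3600/0.4000 = 0.9000
Terminal stock prices: S_u = 71.5, S_d = 45.5
Terminal payoffs (K − S): max(-1.5, 0) = 0, max(24.5, 0) = 24.5
Node 0 (S = 65): V_0 = 1/1.06·[0.9000·0.0000 + 0.1000·24.5000] = 2.3113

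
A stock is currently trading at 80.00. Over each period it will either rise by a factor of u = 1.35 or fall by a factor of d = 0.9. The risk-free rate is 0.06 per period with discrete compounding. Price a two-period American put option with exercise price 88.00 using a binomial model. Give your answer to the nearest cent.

9.73

Risk-neutral probability p = (1 + 0.06 − 0.9)/(1.35 − 0.9) = 0.1600/0.4500 = 0.3556
Terminal stock prices: S_uu = 145.8, S_ud = 97.2, S_dd = 64.8
Terminal payoffs (K − S): max(-57.8, 0) = 0, max(-9.2, 0) = 0, max(23.2, 0) = 23.2
Node u (S = 108): continuation = 1/1.06·[0.3556·0.0000 + 0.6444·0.0000] = 0.0000; exercise value = 0.0000 ≤ continuation, so V_u = 0.0000
Node d (S = 72): continuation = 1/1.06·[0.3556·0.0000 + 0.6444·23.2000] = 14.1048; exercise value = 16.0000 > continuation, so V_d = 16.0000 (exercise)
Node 0 (S = 80): continuation = 1/1.06·[0.3556·0.0000 + 0.6444·16.0000] = 9.7275; exercise value = 8.0000 ≤ continuation, so V_0 = 9.7275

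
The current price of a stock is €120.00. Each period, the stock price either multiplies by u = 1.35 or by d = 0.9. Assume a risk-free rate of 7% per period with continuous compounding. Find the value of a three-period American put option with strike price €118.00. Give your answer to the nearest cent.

€6.88

Risk-neutral probability p = (e^0.07 − 0.9)/(1.35 − 0.9) = 0.1725/0.4500 = 0.3834
Terminal stock prices: S_uuu = 295.2, S_uud = 196.8, S_udd = 131.2, S_ddd = 87.48
Terminal payoffs (K − S): max(-177.2, 0) = 0, max(-78.83, 0) = 0, max(-13.22, 0) = 0, max(30.52, 0) = 30.52
Node uu (S = 218.7): continuation = e^(−0.07)·[0.3834·0.0000 + 0.6166·0.0000] = 0.0000; exercise value = 0.0000 ≤ continuation, so V_uu = 0.0000
Node ud (S = 145.8): continuation = e^(−0.07)·[0.3834·0.0000 + 0.6166·0.0000] = 0.0000; exercise value = 0.0000 ≤ continuation, so V_ud = 0.0000
Node dd (S = 97.2): continuation = e^(−0.07)·[0.3834·0.0000 + 0.6166·30.5200] = 17.5478; exercise value = 20.8000 > continuation, so V_dd = 20.8000 (exercise)
Node u (S = 162): continuation = e^(−0.07)·[0.3834·0.0000 + 0.6166·0.0000] = 0.0000; exercise value = 0.0000 ≤ continuation, so V_u = 0.0000
Node d (S = 108): continuation = e^(−0.07)·[0.3834·0.0000 + 0.6166·20.8000] = 11.9592; exercise value = 10.0000 ≤ continuation, so V_d = 11.9592
Node 0 (S = 120): continuation = e^(−0.07)·[0.3834·0.0000 + 0.6166·11.9592] = 6.8760; exercise value = 0.0000 ≤ continuation, so V_0 = 6.8760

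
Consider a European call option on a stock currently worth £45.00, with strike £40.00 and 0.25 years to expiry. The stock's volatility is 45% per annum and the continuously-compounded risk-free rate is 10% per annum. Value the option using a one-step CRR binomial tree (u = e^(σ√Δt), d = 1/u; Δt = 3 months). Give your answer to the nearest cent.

£7.97

CRR parameters: u = e^(σ√Δt) = e^(0.45·√0.25) = 1.2523, d = 1/u = 0.7985
Per-period rate: rΔt = 0.1·0.25 = 0.025, so R = e^0.025 = 1.0253
Risk-neutral probability p = (e^0.025 − 0.7985)/(1.2523 − 0.7985) = 0.2268/0.4538 = 0.4998
Terminal stock prices: S_u = 56.35, S_d = 35.93
Terminal payoffs (S − K): max(16.35, 0) = 16.35, max(-4.067, 0) = 0
Node 0 (S = 45): V_0 = e^(−0.025)·[0.4998·16.3545 + 0.5002·0.0000] = 7.9717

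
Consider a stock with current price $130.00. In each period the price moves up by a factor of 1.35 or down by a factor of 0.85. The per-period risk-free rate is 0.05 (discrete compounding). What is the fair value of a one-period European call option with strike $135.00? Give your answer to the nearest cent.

$15.43

Risk-neutral probability p = (1 + 0.05 − 0.85)/(1.35 − 0.85) = 0.2000/0.5000 = 0.4000
Terminal stock prices: S_u = 175.5, S_d = 110.5
Terminal payoffs (S − K): max(40.5, 0) = 40.5, max(-24.5, 0) = 0
Node 0 (S = 130): V_0 = 1/1.05·[0.4000·40.5000 + 0.6000·0.0000] = 15.4286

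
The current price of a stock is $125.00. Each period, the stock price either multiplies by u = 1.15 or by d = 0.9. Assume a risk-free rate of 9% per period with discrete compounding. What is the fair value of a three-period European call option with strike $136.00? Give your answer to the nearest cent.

$22.45

Risk-neutral probability p = (1 + 0.09 − 0.9)/(1.15 − 0.9) = 0.1900/0.2500 = 0.7600
Terminal stock prices: S_uuu = 190.1, S_uud = 148.8, S_udd = 116.4, S_ddd = 91.13
Terminal payoffs (S − K): max(54.11, 0) = 54.11, max(12.78, 0) = 12.78, max(-19.56, 0) = 0, max(-44.87, 0) = 0
Node uu (S = 165.3): V_uu = 1/1.09·[0.7600·54.1094 + 0.2400·12.7812] = 40.5419
Node ud (S = 129.4): V_ud = 1/1.09·[0.7600·12.7812 + 0.2400·0.0000] = 8.9117
Node dd (S = 101.2): V_dd = 1/1.09·[0.7600·0.0000 + 0.2400·0.0000] = 0.0000
Node u (S = 143.8): V_u = 1/1.09·[0.7600·40.5419 + 0.2400·8.9117] = 30.2299
Node d (S = 112.5): V_d = 1/1.09·[0.7600·8.9117 + 0.2400·0.0000] = 6.2137
Node 0 (S = 125): V_0 = 1/1.09·[0.7600·30.2299 + 0.2400·6.2137] = 22.4459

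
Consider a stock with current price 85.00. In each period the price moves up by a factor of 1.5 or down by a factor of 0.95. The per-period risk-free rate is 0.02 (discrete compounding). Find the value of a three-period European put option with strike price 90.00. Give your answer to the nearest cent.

10.73

Risk-neutral probability p = (1 + 0.02 − 0.95)/(1.5 − 0.95) = 0.0700/0.5500 = 0.1273
Terminal stock prices: S_uuu = 286.9, S_uud = 181.7, S_udd = 115.1, S_ddd = 72.88
Terminal payoffs (K − S): max(-196.9, 0) = 0, max(-91.69, 0) = 0, max(-25.07, 0) = 0, max(17.12, 0) = 17.12
Node uu (S = 191.2): V_uu = 1/1.02·[0.1273·0.0000 + 0.8727·0.0000] = 0.0000
Node ud (S = 121.1): V_ud = 1/1.02·[0.1273·0.0000 + 0.8727·0.0000] = 0.0000
Node dd (S = 76.71): V_dd = 1/1.02·[0.1273·0.0000 + 0.8727·17.1231] = 14.6508
Node u (S = 127.5): V_u = 1/1.02·[0.1273·0.0000 + 0.8727·0.0000] = 0.0000
Node d (S = 80.75): V_d = 1/1.02·[0.1273·0.0000 + 0.8727·14.6508] = 12.5354
Node 0 (S = 85): V_0 = 1/1.02·[0.1273·0.0000 + 0.8727·12.5354] = 10.7255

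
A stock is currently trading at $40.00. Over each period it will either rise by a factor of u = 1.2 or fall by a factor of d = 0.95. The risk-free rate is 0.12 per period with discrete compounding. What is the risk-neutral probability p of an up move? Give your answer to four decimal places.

p = 0.6800

Risk-neutral probability p = (1 + 0.12 − 0.95)/(1.2 − 0.95) = 0.1700/0.2500 = 0.6800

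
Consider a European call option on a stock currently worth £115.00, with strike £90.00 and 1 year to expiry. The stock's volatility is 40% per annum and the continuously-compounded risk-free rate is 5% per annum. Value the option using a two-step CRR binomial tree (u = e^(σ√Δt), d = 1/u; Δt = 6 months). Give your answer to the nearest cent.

£35.89

CRR parameters: u = e^(σ√Δt) = e^(0.4·√0.5) = 1.3269, d = 1/u = 0.7536
Per-period rate: rΔt = 0.05·0.5 = 0.025, so R = e^0.025 = 1.0253
Risk-neutral probability p = (e^0.025 − 0.7536)/(1.3269 − 0.7536) = 0.2717/0.5733 = 0.4739
Terminal stock prices: S_uu = 202.5, S_ud = 115, S_dd = 65.32
Terminal payoffs (S − K): max(112.5, 0) = 112.5, max(25, 0) = 25, max(-24.68, 0) = 0
Node u (S = 152.6): V_u = e^(−0.025)·[0.4739·112.4752 + 0.5261·25.0000] = 64.8152
Node d (S = 86.67): V_d = e^(−0.025)·[0.4739·25.0000 + 0.5261·0.0000] = 11.5554
Node 0 (S = 115): V_0 = e^(−0.025)·[0.4739·64.8152 + 0.5261·11.5554] = 35.8876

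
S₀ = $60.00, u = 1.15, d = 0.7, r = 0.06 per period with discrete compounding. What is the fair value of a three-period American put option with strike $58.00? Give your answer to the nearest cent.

$4.66

Risk-neutral probability p = (1 + 0.06 − 0.7)/(1.15 − 0.7) = 0.3600/0.4500 = 0.8000
Terminal stock prices: S_uuu = 91.25, S_uud = 55.54, S_udd = 33.81, S_ddd = 20.58
Terminal payoffs (K − S): max(-33.25, 0) = 0, max(2.455, 0) = 2.455, max(24.19, 0) = 24.19, max(37.42, 0) = 37.42
Node uu (S = 79.35): continuation = 1/1.06·[0.8000·0.0000 + 0.2000·2.4550] = 0.4632; exercise value = 0.0000 ≤ continuation, so V_uu = 0.4632
Node ud (S = 48.3): continuation = 1/1.06·[0.8000·2.4550 + 0.2000·24.1900] = 6.4170; exercise value = 9.7000 > continuation, so V_ud = 9.7000 (exercise)
Node dd (S = 29.4): continuation = 1/1.06·[0.8000·24.1900 + 0.2000·37.4200] = 25.3170; exercise value = 28.6000 > continuation, so V_dd = 28.6000 (exercise)
Node u (S = 69): continuation = 1/1.06·[0.8000·0.4632 + 0.2000·9.7000] = 2.1798; exercise value = 0.0000 ≤ continuation, so V_u = 2.1798
Node d (S = 42): continuation = 1/1.06·[0.8000·9.7000 + 0.2000·28.6000] = 12.7170; exercise value = 16.0000 > continuation, so V_d = 16.0000 (exercise)
Node 0 (S = 60): continuation = 1/1.06·[0.8000·2.1798 + 0.2000·16.0000] = 4.6640; exercise value = 0.0000 ≤ continuation, so V_0 = 4.6640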